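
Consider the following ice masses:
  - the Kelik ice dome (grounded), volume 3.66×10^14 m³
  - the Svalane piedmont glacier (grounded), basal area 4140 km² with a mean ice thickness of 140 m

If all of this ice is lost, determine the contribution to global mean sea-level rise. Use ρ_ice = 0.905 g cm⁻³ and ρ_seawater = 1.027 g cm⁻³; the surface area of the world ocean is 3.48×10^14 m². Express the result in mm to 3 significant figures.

≈ 928 mm

Kelik: 3.66×10^14 m³ × (905/1027) = 3.225×10^14 m³ of water.
Svalane: ice volume = 4140 km² × 140 m = 579.6 km³; 579.6 × (905/1027) = 510.7 km³ of water.
Total added water ≈ 3.230×10^14 m³ over 3.48×10^14 m² → Δh = 0.928 m = 928 mm.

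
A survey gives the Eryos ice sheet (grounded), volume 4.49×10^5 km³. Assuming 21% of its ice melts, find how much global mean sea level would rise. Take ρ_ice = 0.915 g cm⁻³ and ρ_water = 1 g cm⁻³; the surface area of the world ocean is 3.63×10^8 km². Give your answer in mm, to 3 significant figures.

Eryos: 0.21 × 4.49×10^5 km³ × (915/1000) = 8.628×10^4 km³ of water.
Spread over 3.63×10^14 m² of ocean, Δh = 8.628×10^13 / 3.63×10^14 = 0.238 m = 238 mm.

≈ 238 mm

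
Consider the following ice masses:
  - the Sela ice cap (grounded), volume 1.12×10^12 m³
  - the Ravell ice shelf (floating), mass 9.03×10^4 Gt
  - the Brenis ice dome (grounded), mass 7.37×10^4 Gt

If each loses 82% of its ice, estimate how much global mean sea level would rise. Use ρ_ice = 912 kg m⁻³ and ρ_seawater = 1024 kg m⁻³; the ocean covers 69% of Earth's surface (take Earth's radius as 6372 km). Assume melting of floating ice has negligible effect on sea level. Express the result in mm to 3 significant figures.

Sela: 0.82 × 1.12×10^12 m³ × (912/1024) = 8.180×10^11 m³ of water.
The Ravell ice shelf is floating and already displaces its own weight of water, so its melt adds essentially nothing to sea level.
Brenis: 0.82 × 7.37×10^4 Gt = 6.043×10^16 kg; dividing by ρ_w = 1024 kg m⁻³ gives 5.902×10^13 m³ of water.
Total added water ≈ 5.984×10^13 m³ over 3.52×10^14 m² → Δh = 0.170 m = 170 mm.

≈ 170 mm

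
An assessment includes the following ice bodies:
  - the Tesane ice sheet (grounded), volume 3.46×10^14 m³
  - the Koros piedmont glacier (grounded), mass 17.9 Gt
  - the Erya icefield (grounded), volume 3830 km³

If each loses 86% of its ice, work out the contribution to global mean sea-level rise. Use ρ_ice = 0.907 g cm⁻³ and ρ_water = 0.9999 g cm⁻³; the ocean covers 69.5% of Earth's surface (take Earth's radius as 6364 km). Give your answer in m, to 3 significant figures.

Tesane: 0.86 × 3.46×10^14 m³ × (907/999.9) = 2.699×10^14 m³ of water.
Koros: 0.86 × 17.9 Gt = 1.539×10^13 kg; dividing by ρ_w = 0.9999 g cm⁻³ = 999.9 kg m⁻³ gives 1.540×10^10 m³ of water.
Erya: 0.86 × 3830 km³ × (907/999.9) = 2988 km³ of water.
Total added water ≈ 2.729×10^14 m³ over 3.54×10^14 m² → Δh = 0.772 m.

≈ 0.772 m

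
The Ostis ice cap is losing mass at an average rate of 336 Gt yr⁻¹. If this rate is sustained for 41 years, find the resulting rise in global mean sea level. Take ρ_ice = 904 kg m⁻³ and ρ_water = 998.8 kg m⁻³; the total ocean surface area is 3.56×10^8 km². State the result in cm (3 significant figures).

≈ 3.87 cm

Total mass lost = 336 Gt/yr × 41 yr = 1.378×10^4 Gt = 1.378×10^16 kg.
ρ_w = 998.8 kg m⁻³, so water volume = 1.378×10^16 / 998.8 = 1.379×10^13 m³.
Δh = 1.379×10^13 / 3.56×10^14 = 0.0387 m = 3.87 cm.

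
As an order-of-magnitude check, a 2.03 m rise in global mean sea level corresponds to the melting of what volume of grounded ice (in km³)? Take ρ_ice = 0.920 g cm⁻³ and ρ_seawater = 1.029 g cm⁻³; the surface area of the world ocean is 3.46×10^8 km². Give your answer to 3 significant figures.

Required water volume = Δh × A = 2.03 m × 3.46×10^14 m² = 7.024×10^14 m³ = 7.024×10^5 km³.
Ice volume = water volume × ρ_w/ρ_ice = 7.024×10^5 × 1029/920 = 7.86×10^5 km³.

≈ 7.86×10^5 km³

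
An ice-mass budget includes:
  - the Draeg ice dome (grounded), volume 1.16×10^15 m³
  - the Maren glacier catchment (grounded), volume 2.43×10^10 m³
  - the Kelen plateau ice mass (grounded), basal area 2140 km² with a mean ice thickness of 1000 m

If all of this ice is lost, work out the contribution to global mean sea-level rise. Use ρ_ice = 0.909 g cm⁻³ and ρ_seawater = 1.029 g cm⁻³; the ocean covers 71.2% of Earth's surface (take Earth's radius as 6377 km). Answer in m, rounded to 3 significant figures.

Draeg: 1.16×10^15 m³ × (909/1029) = 1.025×10^15 m³ of water.
Maren: 2.43×10^10 m³ × (909/1029) = 2.147×10^10 m³ of water.
Kelen: ice volume = 2140 km² × 1000 m = 2140 km³; 2140 × (909/1029) = 1890 km³ of water.
Total added water ≈ 1.027×10^15 m³ over 3.64×10^14 m² → Δh = 2.82 m.

≈ 2.82 m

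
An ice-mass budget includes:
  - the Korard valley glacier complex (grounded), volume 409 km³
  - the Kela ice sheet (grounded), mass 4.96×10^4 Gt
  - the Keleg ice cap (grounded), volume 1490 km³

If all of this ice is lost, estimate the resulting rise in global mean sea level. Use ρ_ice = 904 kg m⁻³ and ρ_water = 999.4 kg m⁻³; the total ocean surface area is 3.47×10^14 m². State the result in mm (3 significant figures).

≈ 148 mm

Korard: 409 km³ × (904/999.4) = 370.0 km³ of water.
Kela: 4.96×10^4 Gt = 4.960×10^16 kg; dividing by ρ_w = 999.4 kg m⁻³ gives 4.963×10^13 m³ of water.
Keleg: 1490 km³ × (904/999.4) = 1348 km³ of water.
Total added water ≈ 5.135×10^13 m³ over 3.47×10^14 m² → Δh = 0.148 m = 148 mm.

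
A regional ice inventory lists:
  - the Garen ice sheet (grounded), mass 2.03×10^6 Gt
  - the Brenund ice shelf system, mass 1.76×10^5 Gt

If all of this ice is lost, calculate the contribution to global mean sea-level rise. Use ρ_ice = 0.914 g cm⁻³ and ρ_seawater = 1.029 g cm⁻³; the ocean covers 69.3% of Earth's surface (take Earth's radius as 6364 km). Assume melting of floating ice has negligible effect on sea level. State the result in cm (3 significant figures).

≈ 559 cm

Garen: 2.03×10^6 Gt = 2.030×10^18 kg; dividing by ρ_w = 1.029 g cm⁻³ = 1029 kg m⁻³ gives 1.973×10^15 m³ of water.
The Brenund ice shelf system is floating and already displaces its own weight of water, so its melt adds essentially nothing to sea level.
Total added water ≈ 1.973×10^15 m³ over 3.53×10^14 m² → Δh = 5.59 m = 559 cm.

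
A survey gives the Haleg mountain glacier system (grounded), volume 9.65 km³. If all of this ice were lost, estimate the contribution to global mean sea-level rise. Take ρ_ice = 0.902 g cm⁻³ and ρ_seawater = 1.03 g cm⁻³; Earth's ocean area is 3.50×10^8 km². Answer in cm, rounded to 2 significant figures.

Haleg: 9.65 km³ × (902/1030) = 8.451 km³ of water.
Spread over 3.50×10^14 m² of ocean, Δh = 8.451×10^9 / 3.50×10^14 = 2.41×10^-5 m = 2.4×10^-3 cm.

≈ 2.4×10^-3 cm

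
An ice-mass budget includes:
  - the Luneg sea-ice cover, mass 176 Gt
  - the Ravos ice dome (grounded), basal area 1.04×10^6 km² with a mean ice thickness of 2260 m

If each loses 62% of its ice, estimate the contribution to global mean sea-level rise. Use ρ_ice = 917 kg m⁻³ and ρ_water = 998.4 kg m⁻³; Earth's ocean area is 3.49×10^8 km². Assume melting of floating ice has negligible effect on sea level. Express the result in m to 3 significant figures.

The Luneg sea-ice cover is floating and already displaces its own weight of water, so its melt adds essentially nothing to sea level.
Ravos: ice volume = 1.04×10^6 km² × 2260 m = 2.350×10^6 km³; 0.62 × 2.350×10^6 × (917/998.4) = 1.338×10^6 km³ of water.
Total added water ≈ 1.338×10^15 m³ over 3.49×10^14 m² → Δh = 3.84 m.

≈ 3.84 m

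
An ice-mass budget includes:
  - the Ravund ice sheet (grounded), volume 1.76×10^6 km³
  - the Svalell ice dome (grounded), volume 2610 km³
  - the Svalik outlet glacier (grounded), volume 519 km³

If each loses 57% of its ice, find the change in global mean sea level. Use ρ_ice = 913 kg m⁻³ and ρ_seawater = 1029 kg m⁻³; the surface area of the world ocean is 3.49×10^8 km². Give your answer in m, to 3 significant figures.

≈ 2.55 m

Ravund: 0.57 × 1.76×10^6 km³ × (913/1029) = 8.901×10^5 km³ of water.
Svalell: 0.57 × 2610 km³ × (913/1029) = 1320 km³ of water.
Svalik: 0.57 × 519 km³ × (913/1029) = 262.5 km³ of water.
Total added water ≈ 8.917×10^14 m³ over 3.49×10^14 m² → Δh = 2.55 m.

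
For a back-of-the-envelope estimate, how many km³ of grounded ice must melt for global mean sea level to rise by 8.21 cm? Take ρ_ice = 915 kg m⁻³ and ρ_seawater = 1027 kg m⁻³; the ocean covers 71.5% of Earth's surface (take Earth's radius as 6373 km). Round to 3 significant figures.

≈ 3.36×10^4 km³

Required water volume = Δh × A = 0.0821 m × 3.65×10^14 m² = 2.996×10^13 m³ = 2.996×10^4 km³.
Ice volume = water volume × ρ_w/ρ_ice = 2.996×10^4 × 1027/915 = 3.36×10^4 km³.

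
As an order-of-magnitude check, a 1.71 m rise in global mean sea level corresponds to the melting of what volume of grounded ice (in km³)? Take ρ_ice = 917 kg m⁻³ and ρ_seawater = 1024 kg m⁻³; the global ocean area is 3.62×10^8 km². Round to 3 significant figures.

≈ 6.91×10^5 km³

Required water volume = Δh × A = 1.71 m × 3.62×10^14 m² = 6.190×10^14 m³ = 6.190×10^5 km³.
Ice volume = water volume × ρ_w/ρ_ice = 6.190×10^5 × 1024/917 = 6.91×10^5 km³.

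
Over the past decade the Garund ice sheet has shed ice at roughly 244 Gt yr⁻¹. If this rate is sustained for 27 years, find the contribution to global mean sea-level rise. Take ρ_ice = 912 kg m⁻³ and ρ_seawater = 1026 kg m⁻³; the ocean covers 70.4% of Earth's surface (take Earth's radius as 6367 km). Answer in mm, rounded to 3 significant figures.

Total mass lost = 244 Gt/yr × 27 yr = 6588 Gt = 6.588×10^15 kg.
ρ_w = 1026 kg m⁻³, so water volume = 6.588×10^15 / 1026 = 6.421×10^12 m³.
Δh = 6.421×10^12 / 3.59×10^14 = 0.0179 m = 17.9 mm.

≈ 17.9 mm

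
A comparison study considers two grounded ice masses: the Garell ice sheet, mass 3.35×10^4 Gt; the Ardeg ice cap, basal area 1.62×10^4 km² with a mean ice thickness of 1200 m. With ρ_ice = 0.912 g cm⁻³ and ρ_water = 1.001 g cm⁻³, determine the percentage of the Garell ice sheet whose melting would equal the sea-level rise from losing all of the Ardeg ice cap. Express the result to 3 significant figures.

Equal sea-level rise means equal mass of meltwater, i.e. equal mass of ice lost.
Ice mass of Ardeg: 1.773×10^16 kg; ice mass of Garell: 3.350×10^16 kg.
Fraction required = 1.773×10^16 / 3.350×10^16 = 0.529 → 52.9 %.

≈ 52.9 %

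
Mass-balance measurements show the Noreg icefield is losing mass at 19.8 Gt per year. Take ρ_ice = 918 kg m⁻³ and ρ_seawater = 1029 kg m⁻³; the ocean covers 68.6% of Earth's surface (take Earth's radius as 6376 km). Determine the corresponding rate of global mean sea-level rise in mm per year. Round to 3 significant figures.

ρ_w = 1029 kg m⁻³. Annual water volume added = 19.8 Gt / ρ_w = 1.980×10^13 kg / 1029 kg m⁻³ = 1.924×10^10 m³.
Δh per year = 1.924×10^10 / 3.50×10^14 = 5.49×10^-5 m = 0.0549 mm.

≈ 0.0549 mm/yr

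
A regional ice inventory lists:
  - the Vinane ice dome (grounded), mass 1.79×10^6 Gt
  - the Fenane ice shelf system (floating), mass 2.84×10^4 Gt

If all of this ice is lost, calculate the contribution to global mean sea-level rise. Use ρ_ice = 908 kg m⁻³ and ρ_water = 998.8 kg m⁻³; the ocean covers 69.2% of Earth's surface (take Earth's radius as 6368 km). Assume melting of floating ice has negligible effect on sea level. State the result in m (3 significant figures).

Vinane: 1.79×10^6 Gt = 1.790×10^18 kg; dividing by ρ_w = 998.8 kg m⁻³ gives 1.792×10^15 m³ of water.
The Fenane ice shelf system is floating and already displaces its own weight of water, so its melt adds essentially nothing to sea level.
Total added water ≈ 1.792×10^15 m³ over 3.53×10^14 m² → Δh = 5.08 m.

≈ 5.08 m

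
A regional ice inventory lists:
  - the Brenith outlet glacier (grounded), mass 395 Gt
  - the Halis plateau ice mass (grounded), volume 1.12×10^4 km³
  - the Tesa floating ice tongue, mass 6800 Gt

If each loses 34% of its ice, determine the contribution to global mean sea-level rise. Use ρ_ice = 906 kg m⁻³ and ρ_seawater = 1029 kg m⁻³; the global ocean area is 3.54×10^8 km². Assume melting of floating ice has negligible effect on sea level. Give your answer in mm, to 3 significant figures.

≈ 9.84 mm

Brenith: 0.34 × 395 Gt = 1.343×10^14 kg; dividing by ρ_w = 1029 kg m⁻³ gives 1.305×10^11 m³ of water.
Halis: 0.34 × 1.12×10^4 km³ × (906/1029) = 3353 km³ of water.
The Tesa floating ice tongue is floating and already displaces its own weight of water, so its melt adds essentially nothing to sea level.
Total added water ≈ 3.483×10^12 m³ over 3.54×10^14 m² → Δh = 9.84×10^-3 m = 9.84 mm.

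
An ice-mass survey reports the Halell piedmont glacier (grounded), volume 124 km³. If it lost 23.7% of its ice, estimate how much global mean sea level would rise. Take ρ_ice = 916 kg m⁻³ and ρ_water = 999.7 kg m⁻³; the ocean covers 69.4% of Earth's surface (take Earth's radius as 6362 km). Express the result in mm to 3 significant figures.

Halell: 0.237 × 124 km³ × (916/999.7) = 26.93 km³ of water.
Spread over 3.53×10^14 m² of ocean, Δh = 2.693×10^10 / 3.53×10^14 = 7.63×10^-5 m = 0.0763 mm.

≈ 0.0763 mm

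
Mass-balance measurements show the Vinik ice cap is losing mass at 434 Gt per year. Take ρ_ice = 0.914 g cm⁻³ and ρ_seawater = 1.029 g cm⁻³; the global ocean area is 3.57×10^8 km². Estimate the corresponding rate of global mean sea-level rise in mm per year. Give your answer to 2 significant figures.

ρ_w = 1.029 g cm⁻³ = 1029 kg m⁻³. Annual water volume added = 434 Gt / ρ_w = 4.340×10^14 kg / 1029 kg m⁻³ = 4.218×10^11 m³.
Δh per year = 4.218×10^11 / 3.57×10^14 = 1.18×10^-3 m = 1.2 mm.

≈ 1.2 mm/yr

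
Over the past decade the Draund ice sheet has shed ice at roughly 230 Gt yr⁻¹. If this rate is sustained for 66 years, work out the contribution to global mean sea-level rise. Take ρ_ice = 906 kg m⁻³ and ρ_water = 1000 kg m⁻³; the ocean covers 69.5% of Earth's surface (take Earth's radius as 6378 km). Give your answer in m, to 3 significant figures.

≈ 0.0427 m

Total mass lost = 230 Gt/yr × 66 yr = 1.518×10^4 Gt = 1.518×10^16 kg.
ρ_w = 1000 kg m⁻³, so water volume = 1.518×10^16 / 1000 = 1.518×10^13 m³.
Δh = 1.518×10^13 / 3.55×10^14 = 0.0427 m.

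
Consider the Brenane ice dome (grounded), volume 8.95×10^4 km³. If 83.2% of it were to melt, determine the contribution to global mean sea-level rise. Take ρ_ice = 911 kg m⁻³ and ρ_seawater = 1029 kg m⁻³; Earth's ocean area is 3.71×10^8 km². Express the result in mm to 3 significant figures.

≈ 178 mm

Brenane: 0.832 × 8.95×10^4 km³ × (911/1029) = 6.592×10^4 km³ of water.
Spread over 3.71×10^14 m² of ocean, Δh = 6.592×10^13 / 3.71×10^14 = 0.178 m = 178 mm.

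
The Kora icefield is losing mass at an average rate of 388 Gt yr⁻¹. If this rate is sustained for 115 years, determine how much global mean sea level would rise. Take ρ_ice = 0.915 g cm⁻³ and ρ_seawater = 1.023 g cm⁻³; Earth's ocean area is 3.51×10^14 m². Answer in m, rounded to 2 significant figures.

≈ 0.12 m

Total mass lost = 388 Gt/yr × 115 yr = 4.462×10^4 Gt = 4.462×10^16 kg.
ρ_w = 1.023 g cm⁻³ = 1023 kg m⁻³, so water volume = 4.462×10^16 / 1023 = 4.362×10^13 m³.
Δh = 4.362×10^13 / 3.51×10^14 = 0.124 m.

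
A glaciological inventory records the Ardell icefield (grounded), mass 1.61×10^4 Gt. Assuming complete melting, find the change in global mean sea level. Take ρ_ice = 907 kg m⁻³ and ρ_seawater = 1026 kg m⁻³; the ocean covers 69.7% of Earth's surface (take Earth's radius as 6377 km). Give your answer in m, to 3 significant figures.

≈ 0.0441 m

Ardell: 1.61×10^4 Gt = 1.610×10^16 kg; dividing by ρ_w = 1026 kg m⁻³ gives 1.569×10^13 m³ of water.
Spread over 3.56×10^14 m² of ocean, Δh = 1.569×10^13 / 3.56×10^14 = 0.0441 m.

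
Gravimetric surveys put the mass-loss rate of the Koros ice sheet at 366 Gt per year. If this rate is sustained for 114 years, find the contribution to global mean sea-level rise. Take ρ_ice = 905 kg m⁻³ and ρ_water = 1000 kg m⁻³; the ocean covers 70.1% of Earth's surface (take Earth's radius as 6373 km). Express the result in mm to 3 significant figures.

Total mass lost = 366 Gt/yr × 114 yr = 4.172×10^4 Gt = 4.172×10^16 kg.
ρ_w = 1000 kg m⁻³, so water volume = 4.172×10^16 / 1000 = 4.172×10^13 m³.
Δh = 4.172×10^13 / 3.58×10^14 = 0.117 m = 117 mm.

≈ 117 mm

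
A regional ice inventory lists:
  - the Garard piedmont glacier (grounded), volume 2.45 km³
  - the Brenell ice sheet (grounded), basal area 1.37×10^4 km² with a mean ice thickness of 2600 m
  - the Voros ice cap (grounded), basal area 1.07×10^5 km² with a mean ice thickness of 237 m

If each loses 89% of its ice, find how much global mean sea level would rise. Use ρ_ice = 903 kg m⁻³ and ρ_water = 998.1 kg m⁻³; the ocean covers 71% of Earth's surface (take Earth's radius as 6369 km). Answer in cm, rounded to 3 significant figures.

Garard: 0.89 × 2.45 km³ × (903/998.1) = 1.973 km³ of water.
Brenell: ice volume = 1.37×10^4 km² × 2600 m = 3.562×10^4 km³; 0.89 × 3.562×10^4 × (903/998.1) = 2.868×10^4 km³ of water.
Voros: ice volume = 1.07×10^5 km² × 237 m = 2.536×10^4 km³; 0.89 × 2.536×10^4 × (903/998.1) = 2.042×10^4 km³ of water.
Total added water ≈ 4.910×10^13 m³ over 3.62×10^14 m² → Δh = 0.136 m = 13.6 cm.

≈ 13.6 cm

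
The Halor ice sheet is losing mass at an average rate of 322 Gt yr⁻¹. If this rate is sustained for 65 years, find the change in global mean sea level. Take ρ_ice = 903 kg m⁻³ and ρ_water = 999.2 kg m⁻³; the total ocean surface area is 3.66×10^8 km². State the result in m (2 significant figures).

Total mass lost = 322 Gt/yr × 65 yr = 2.093×10^4 Gt = 2.093×10^16 kg.
ρ_w = 999.2 kg m⁻³, so water volume = 2.093×10^16 / 999.2 = 2.095×10^13 m³.
Δh = 2.095×10^13 / 3.66×10^14 = 0.0572 m.

≈ 0.057 m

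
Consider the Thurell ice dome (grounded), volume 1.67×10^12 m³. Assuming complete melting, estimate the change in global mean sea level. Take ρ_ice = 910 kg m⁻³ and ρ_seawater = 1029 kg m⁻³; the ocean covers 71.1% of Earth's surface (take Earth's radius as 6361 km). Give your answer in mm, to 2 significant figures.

Thurell: 1.67×10^12 m³ × (910/1029) = 1.477×10^12 m³ of water.
Spread over 3.62×10^14 m² of ocean, Δh = 1.477×10^12 / 3.62×10^14 = 4.09×10^-3 m = 4.1 mm.

≈ 4.1 mm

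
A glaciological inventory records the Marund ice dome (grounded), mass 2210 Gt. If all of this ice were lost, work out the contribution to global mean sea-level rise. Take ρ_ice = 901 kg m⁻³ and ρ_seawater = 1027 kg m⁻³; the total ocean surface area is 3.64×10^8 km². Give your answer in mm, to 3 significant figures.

Marund: 2210 Gt = 2.210×10^15 kg; dividing by ρ_w = 1027 kg m⁻³ gives 2.152×10^12 m³ of water.
Spread over 3.64×10^14 m² of ocean, Δh = 2.152×10^12 / 3.64×10^14 = 5.91×10^-3 m = 5.91 mm.

≈ 5.91 mm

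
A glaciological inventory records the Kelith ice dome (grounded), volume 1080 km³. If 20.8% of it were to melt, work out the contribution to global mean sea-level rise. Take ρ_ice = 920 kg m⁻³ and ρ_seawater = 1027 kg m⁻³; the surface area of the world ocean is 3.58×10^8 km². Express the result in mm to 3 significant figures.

Kelith: 0.208 × 1080 km³ × (920/1027) = 201.2 km³ of water.
Spread over 3.58×10^14 m² of ocean, Δh = 2.012×10^11 / 3.58×10^14 = 5.62×10^-4 m = 0.562 mm.

≈ 0.562 mm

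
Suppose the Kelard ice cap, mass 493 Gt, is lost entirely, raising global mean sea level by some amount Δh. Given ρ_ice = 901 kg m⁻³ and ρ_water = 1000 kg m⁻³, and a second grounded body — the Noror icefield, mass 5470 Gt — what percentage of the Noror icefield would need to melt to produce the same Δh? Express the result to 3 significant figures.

Equal sea-level rise means equal mass of meltwater, i.e. equal mass of ice lost.
Ice mass of Kelard: 4.930×10^14 kg; ice mass of Noror: 5.470×10^15 kg.
Fraction required = 4.930×10^14 / 5.470×10^15 = 0.0901 → 9.01 %.

≈ 9.01 %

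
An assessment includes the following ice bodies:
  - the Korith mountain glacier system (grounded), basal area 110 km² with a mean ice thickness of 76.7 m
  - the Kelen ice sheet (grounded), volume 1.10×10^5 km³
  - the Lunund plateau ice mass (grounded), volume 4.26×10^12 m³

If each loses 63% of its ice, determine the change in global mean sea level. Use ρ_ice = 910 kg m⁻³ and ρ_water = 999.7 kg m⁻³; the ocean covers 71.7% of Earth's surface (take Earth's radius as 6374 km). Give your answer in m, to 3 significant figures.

≈ 0.179 m

Korith: ice volume = 110 km² × 76.7 m = 8.437 km³; 0.63 × 8.437 × (910/999.7) = 4.838 km³ of water.
Kelen: 0.63 × 1.10×10^5 km³ × (910/999.7) = 6.308×10^4 km³ of water.
Lunund: 0.63 × 4.26×10^12 m³ × (910/999.7) = 2.443×10^12 m³ of water.
Total added water ≈ 6.553×10^13 m³ over 3.66×10^14 m² → Δh = 0.179 m.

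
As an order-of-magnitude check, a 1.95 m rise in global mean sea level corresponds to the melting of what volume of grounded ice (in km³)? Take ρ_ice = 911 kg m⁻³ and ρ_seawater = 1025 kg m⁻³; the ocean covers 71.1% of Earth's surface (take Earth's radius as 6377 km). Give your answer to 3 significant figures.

≈ 7.97×10^5 km³

Required water volume = Δh × A = 1.95 m × 3.63×10^14 m² = 7.085×10^14 m³ = 7.085×10^5 km³.
Ice volume = water volume × ρ_w/ρ_ice = 7.085×10^5 × 1025/911 = 7.97×10^5 km³.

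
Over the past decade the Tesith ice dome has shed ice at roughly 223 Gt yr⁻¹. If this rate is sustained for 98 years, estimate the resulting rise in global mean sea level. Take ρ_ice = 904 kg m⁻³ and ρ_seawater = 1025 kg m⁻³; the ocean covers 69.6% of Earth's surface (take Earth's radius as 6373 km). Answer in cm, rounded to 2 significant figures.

≈ 6.0 cm

Total mass lost = 223 Gt/yr × 98 yr = 2.185×10^4 Gt = 2.185×10^16 kg.
ρ_w = 1025 kg m⁻³, so water volume = 2.185×10^16 / 1025 = 2.132×10^13 m³.
Δh = 2.132×10^13 / 3.55×10^14 = 0.0600 m = 6.0 cm.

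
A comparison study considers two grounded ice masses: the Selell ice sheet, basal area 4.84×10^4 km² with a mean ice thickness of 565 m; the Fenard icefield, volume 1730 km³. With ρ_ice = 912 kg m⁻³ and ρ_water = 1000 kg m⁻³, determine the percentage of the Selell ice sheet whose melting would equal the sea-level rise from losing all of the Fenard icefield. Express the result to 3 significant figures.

≈ 6.33 %

Equal sea-level rise means equal mass of meltwater, i.e. equal mass of ice lost.
Ice mass of Fenard: 1.578×10^15 kg; ice mass of Selell: 2.494×10^16 kg.
Fraction required = 1.578×10^15 / 2.494×10^16 = 0.0633 → 6.33 %.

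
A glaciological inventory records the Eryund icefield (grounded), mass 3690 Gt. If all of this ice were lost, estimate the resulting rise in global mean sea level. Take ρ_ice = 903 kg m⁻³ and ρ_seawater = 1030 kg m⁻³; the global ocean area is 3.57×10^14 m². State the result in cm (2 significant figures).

≈ 1.0 cm

Eryund: 3690 Gt = 3.690×10^15 kg; dividing by ρ_w = 1030 kg m⁻³ gives 3.583×10^12 m³ of water.
Spread over 3.57×10^14 m² of ocean, Δh = 3.583×10^12 / 3.57×10^14 = 0.0100 m = 1.0 cm.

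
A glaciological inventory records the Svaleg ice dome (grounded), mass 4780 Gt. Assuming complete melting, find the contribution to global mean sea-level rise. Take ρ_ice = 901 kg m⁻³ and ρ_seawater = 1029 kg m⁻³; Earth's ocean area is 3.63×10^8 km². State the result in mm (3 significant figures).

Svaleg: 4780 Gt = 4.780×10^15 kg; dividing by ρ_w = 1029 kg m⁻³ gives 4.645×10^12 m³ of water.
Spread over 3.63×10^14 m² of ocean, Δh = 4.645×10^12 / 3.63×10^14 = 0.0128 m = 12.8 mm.

≈ 12.8 mm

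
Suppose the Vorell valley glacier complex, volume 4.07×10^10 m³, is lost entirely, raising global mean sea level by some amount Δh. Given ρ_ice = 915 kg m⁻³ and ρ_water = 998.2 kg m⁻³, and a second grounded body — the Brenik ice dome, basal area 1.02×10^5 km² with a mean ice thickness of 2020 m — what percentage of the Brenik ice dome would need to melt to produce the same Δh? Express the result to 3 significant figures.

Equal sea-level rise means equal mass of meltwater, i.e. equal mass of ice lost.
Ice mass of Vorell: 3.724×10^13 kg; ice mass of Brenik: 1.885×10^17 kg.
Fraction required = 3.724×10^13 / 1.885×10^17 = 1.98×10^-4 → 0.0198 %.

≈ 0.0198 %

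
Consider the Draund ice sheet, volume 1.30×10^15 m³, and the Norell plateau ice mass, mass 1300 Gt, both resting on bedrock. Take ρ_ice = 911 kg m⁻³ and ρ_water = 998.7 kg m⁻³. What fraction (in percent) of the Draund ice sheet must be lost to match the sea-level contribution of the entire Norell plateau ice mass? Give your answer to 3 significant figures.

≈ 0.110 %

Equal sea-level rise means equal mass of meltwater, i.e. equal mass of ice lost.
Ice mass of Norell: 1.300×10^15 kg; ice mass of Draund: 1.184×10^18 kg.
Fraction required = 1.300×10^15 / 1.184×10^18 = 1.10×10^-3 → 0.110 %.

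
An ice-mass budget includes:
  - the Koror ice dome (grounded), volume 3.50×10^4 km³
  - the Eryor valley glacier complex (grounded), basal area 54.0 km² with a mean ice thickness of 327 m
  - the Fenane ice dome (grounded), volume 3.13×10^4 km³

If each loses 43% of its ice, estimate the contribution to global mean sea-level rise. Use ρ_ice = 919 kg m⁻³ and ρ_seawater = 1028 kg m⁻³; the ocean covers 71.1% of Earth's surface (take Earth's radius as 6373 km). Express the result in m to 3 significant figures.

Koror: 0.43 × 3.50×10^4 km³ × (919/1028) = 1.345×10^4 km³ of water.
Eryor: ice volume = 54.0 km² × 327 m = 17.66 km³; 0.43 × 17.66 × (919/1028) = 6.788 km³ of water.
Fenane: 0.43 × 3.13×10^4 km³ × (919/1028) = 1.203×10^4 km³ of water.
Total added water ≈ 2.549×10^13 m³ over 3.63×10^14 m² → Δh = 0.0703 m.

≈ 0.0703 m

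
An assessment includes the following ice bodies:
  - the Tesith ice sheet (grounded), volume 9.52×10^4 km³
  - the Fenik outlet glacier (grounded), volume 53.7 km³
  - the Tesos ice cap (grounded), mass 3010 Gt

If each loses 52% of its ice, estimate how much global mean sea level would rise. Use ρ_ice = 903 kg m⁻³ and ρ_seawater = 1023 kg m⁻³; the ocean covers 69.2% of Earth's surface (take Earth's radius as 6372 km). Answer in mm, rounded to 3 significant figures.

≈ 128 mm

Tesith: 0.52 × 9.52×10^4 km³ × (903/1023) = 4.370×10^4 km³ of water.
Fenik: 0.52 × 53.7 km³ × (903/1023) = 24.65 km³ of water.
Tesos: 0.52 × 3010 Gt = 1.565×10^15 kg; dividing by ρ_w = 1023 kg m⁻³ gives 1.530×10^12 m³ of water.
Total added water ≈ 4.525×10^13 m³ over 3.53×10^14 m² → Δh = 0.128 m = 128 mm.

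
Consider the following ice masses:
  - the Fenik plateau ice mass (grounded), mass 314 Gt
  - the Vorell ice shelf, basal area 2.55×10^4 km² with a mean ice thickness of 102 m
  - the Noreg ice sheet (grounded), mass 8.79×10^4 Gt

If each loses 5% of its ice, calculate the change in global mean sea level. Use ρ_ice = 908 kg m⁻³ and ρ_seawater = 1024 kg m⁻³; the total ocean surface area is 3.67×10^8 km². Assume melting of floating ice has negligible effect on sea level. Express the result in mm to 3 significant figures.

≈ 11.7 mm

Fenik: 0.05 × 314 Gt = 1.570×10^13 kg; dividing by ρ_w = 1024 kg m⁻³ gives 1.533×10^10 m³ of water.
The Vorell ice shelf is floating and already displaces its own weight of water, so its melt adds essentially nothing to sea level.
Noreg: 0.05 × 8.79×10^4 Gt = 4.395×10^15 kg; dividing by ρ_w = 1024 kg m⁻³ gives 4.292×10^12 m³ of water.
Total added water ≈ 4.307×10^12 m³ over 3.67×10^14 m² → Δh = 0.0117 m = 11.7 mm.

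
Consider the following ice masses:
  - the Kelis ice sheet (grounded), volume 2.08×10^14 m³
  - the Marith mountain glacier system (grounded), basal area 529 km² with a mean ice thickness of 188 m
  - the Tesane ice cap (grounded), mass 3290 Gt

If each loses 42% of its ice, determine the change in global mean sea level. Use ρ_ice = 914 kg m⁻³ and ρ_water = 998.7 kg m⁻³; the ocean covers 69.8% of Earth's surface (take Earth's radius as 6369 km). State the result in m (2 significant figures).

Kelis: 0.42 × 2.08×10^14 m³ × (914/998.7) = 7.995×10^13 m³ of water.
Marith: ice volume = 529 km² × 188 m = 99.45 km³; 0.42 × 99.45 × (914/998.7) = 38.23 km³ of water.
Tesane: 0.42 × 3290 Gt = 1.382×10^15 kg; dividing by ρ_w = 998.7 kg m⁻³ gives 1.384×10^12 m³ of water.
Total added water ≈ 8.137×10^13 m³ over 3.56×10^14 m² → Δh = 0.229 m.

≈ 0.23 m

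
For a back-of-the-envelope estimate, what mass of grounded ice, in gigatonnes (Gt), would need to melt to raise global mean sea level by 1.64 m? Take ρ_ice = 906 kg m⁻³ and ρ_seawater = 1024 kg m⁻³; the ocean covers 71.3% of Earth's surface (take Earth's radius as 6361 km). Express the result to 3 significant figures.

Required water volume = Δh × A = 1.64 m × 3.63×10^14 m² = 5.946×10^14 m³.
ρ_w = 1024 kg m⁻³, so the mass of water = 5.946×10^14 m³ × 1024 kg m⁻³ = 6.088×10^17 kg = 6.09×10^5 Gt (and the same mass of ice, by conservation).

≈ 6.09×10^5 Gt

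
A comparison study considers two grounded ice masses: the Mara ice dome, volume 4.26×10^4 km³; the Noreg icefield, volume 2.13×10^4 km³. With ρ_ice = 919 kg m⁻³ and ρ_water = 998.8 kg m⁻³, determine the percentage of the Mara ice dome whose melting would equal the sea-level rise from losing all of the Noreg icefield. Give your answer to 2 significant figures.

≈ 50 %

Equal sea-level rise means equal mass of meltwater, i.e. equal mass of ice lost.
Ice mass of Noreg: 1.957×10^16 kg; ice mass of Mara: 3.915×10^16 kg.
Fraction required = 1.957×10^16 / 3.915×10^16 = 0.500 → 50 %.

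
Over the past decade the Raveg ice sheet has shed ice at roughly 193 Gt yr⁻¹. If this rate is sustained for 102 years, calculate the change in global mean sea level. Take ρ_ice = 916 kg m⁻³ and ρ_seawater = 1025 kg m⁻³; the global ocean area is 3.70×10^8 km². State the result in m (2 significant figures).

≈ 0.052 m

Total mass lost = 193 Gt/yr × 102 yr = 1.969×10^4 Gt = 1.969×10^16 kg.
ρ_w = 1025 kg m⁻³, so water volume = 1.969×10^16 / 1025 = 1.921×10^13 m³.
Δh = 1.921×10^13 / 3.70×10^14 = 0.0519 m.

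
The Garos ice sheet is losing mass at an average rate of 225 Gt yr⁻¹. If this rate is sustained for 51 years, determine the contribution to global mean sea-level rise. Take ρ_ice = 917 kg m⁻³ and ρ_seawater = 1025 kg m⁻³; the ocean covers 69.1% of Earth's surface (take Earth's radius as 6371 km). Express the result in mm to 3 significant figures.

Total mass lost = 225 Gt/yr × 51 yr = 1.148×10^4 Gt = 1.148×10^16 kg.
ρ_w = 1025 kg m⁻³, so water volume = 1.148×10^16 / 1025 = 1.120×10^13 m³.
Δh = 1.120×10^13 / 3.52×10^14 = 0.0318 m = 31.8 mm.

≈ 31.8 mm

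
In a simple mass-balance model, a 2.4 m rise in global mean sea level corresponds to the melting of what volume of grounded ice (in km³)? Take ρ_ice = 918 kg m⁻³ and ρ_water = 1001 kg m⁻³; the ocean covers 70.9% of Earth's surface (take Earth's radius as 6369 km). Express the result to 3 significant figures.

≈ 9.46×10^5 km³

Required water volume = Δh × A = 2.4 m × 3.61×10^14 m² = 8.674×10^14 m³ = 8.674×10^5 km³.
Ice volume = water volume × ρ_w/ρ_ice = 8.674×10^5 × 1001/918 = 9.46×10^5 km³.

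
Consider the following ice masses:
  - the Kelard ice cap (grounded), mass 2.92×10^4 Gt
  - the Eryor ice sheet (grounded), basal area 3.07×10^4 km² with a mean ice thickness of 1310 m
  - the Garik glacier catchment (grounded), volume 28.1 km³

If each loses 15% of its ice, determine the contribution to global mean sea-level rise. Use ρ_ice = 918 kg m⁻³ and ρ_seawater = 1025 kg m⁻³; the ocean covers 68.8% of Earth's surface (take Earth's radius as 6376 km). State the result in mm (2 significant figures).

≈ 28 mm

Kelard: 0.15 × 2.92×10^4 Gt = 4.380×10^15 kg; dividing by ρ_w = 1025 kg m⁻³ gives 4.273×10^12 m³ of water.
Eryor: ice volume = 3.07×10^4 km² × 1310 m = 4.022×10^4 km³; 0.15 × 4.022×10^4 × (918/1025) = 5403 km³ of water.
Garik: 0.15 × 28.1 km³ × (918/1025) = 3.775 km³ of water.
Total added water ≈ 9.680×10^12 m³ over 3.51×10^14 m² → Δh = 0.0275 m = 28 mm.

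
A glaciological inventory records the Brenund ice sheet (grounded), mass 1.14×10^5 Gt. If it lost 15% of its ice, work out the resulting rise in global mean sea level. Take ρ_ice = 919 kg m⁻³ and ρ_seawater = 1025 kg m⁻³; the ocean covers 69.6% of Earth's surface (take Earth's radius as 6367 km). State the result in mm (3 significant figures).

Brenund: 0.15 × 1.14×10^5 Gt = 1.710×10^16 kg; dividing by ρ_w = 1025 kg m⁻³ gives 1.668×10^13 m³ of water.
Spread over 3.55×10^14 m² of ocean, Δh = 1.668×10^13 / 3.55×10^14 = 0.0471 m = 47.1 mm.

≈ 47.1 mm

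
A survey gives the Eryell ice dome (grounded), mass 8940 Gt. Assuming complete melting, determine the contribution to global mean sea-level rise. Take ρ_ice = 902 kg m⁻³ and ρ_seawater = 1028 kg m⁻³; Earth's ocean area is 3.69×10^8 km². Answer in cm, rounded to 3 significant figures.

≈ 2.36 cm

Eryell: 8940 Gt = 8.940×10^15 kg; dividing by ρ_w = 1028 kg m⁻³ gives 8.696×10^12 m³ of water.
Spread over 3.69×10^14 m² of ocean, Δh = 8.696×10^12 / 3.69×10^14 = 0.0236 m = 2.36 cm.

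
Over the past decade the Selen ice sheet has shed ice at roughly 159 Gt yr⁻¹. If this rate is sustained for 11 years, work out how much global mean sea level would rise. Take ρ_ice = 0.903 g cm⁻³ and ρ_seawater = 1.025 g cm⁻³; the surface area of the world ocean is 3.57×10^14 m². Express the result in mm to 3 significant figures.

Total mass lost = 159 Gt/yr × 11 yr = 1749 Gt = 1.749×10^15 kg.
ρ_w = 1.025 g cm⁻³ = 1025 kg m⁻³, so water volume = 1.749×10^15 / 1025 = 1.706×10^12 m³.
Δh = 1.706×10^12 / 3.57×10^14 = 4.78×10^-3 m = 4.78 mm.

≈ 4.78 mm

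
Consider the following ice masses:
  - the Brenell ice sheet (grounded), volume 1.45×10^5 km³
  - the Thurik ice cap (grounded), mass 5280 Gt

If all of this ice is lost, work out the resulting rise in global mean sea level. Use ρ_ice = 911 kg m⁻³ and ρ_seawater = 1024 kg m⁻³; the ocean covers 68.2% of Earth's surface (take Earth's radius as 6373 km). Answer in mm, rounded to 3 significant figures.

≈ 385 mm

Brenell: 1.45×10^5 km³ × (911/1024) = 1.290×10^5 km³ of water.
Thurik: 5280 Gt = 5.280×10^15 kg; dividing by ρ_w = 1024 kg m⁻³ gives 5.156×10^12 m³ of water.
Total added water ≈ 1.342×10^14 m³ over 3.48×10^14 m² → Δh = 0.385 m = 385 mm.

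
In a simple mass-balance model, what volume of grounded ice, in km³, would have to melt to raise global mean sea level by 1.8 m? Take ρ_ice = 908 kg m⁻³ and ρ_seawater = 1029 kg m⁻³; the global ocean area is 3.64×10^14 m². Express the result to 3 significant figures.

≈ 7.43×10^5 km³

Required water volume = Δh × A = 1.8 m × 3.64×10^14 m² = 6.552×10^14 m³ = 6.552×10^5 km³.
Ice volume = water volume × ρ_w/ρ_ice = 6.552×10^5 × 1029/908 = 7.43×10^5 km³.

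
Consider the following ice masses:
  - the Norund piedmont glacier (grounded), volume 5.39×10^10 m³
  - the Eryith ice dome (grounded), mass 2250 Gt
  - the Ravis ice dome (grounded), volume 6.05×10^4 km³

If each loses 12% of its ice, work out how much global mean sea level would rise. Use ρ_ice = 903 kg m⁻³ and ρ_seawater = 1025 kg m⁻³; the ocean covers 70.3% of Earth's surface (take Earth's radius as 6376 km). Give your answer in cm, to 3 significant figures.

≈ 1.86 cm

Norund: 0.12 × 5.39×10^10 m³ × (903/1025) = 5.698×10^9 m³ of water.
Eryith: 0.12 × 2250 Gt = 2.700×10^14 kg; dividing by ρ_w = 1025 kg m⁻³ gives 2.634×10^11 m³ of water.
Ravis: 0.12 × 6.05×10^4 km³ × (903/1025) = 6396 km³ of water.
Total added water ≈ 6.665×10^12 m³ over 3.59×10^14 m² → Δh = 0.0186 m = 1.86 cm.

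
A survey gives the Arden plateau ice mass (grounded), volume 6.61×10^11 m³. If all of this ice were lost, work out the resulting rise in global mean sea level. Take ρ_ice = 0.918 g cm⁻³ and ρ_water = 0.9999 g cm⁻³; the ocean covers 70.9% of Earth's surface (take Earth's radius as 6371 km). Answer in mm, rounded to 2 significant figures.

≈ 1.7 mm

Arden: 6.61×10^11 m³ × (918/999.9) = 6.069×10^11 m³ of water.
Spread over 3.62×10^14 m² of ocean, Δh = 6.069×10^11 / 3.62×10^14 = 1.68×10^-3 m = 1.7 mm.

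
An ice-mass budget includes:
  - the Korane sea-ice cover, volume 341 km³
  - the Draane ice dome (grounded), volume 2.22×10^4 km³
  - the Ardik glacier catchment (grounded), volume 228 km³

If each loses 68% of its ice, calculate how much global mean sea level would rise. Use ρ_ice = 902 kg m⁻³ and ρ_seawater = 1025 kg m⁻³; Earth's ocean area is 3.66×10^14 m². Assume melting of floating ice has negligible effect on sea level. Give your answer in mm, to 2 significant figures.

≈ 37 mm

The Korane sea-ice cover is floating and already displaces its own weight of water, so its melt adds essentially nothing to sea level.
Draane: 0.68 × 2.22×10^4 km³ × (902/1025) = 1.328×10^4 km³ of water.
Ardik: 0.68 × 228 km³ × (902/1025) = 136.4 km³ of water.
Total added water ≈ 1.342×10^13 m³ over 3.66×10^14 m² → Δh = 0.0367 m = 37 mm.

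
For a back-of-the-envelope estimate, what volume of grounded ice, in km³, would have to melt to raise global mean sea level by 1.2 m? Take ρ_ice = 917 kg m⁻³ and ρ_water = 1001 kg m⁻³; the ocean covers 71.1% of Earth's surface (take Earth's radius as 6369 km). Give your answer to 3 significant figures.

Required water volume = Δh × A = 1.2 m × 3.62×10^14 m² = 4.349×10^14 m³ = 4.349×10^5 km³.
Ice volume = water volume × ρ_w/ρ_ice = 4.349×10^5 × 1001/917 = 4.75×10^5 km³.

≈ 4.75×10^5 km³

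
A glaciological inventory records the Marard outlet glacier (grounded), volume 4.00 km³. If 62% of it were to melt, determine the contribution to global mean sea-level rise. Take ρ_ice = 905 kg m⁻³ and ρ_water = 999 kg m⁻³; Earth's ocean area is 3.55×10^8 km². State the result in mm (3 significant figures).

Marard: 0.62 × 4.00 km³ × (905/999) = 2.247 km³ of water.
Spread over 3.55×10^14 m² of ocean, Δh = 2.247×10^9 / 3.55×10^14 = 6.33×10^-6 m = 6.33×10^-3 mm.

≈ 6.33×10^-3 mm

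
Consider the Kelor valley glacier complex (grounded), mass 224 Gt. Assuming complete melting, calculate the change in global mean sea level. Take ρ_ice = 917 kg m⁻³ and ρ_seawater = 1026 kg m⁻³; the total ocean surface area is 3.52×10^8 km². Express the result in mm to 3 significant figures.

≈ 0.620 mm

Kelor: 224 Gt = 2.240×10^14 kg; dividing by ρ_w = 1026 kg m⁻³ gives 2.183×10^11 m³ of water.
Spread over 3.52×10^14 m² of ocean, Δh = 2.183×10^11 / 3.52×10^14 = 6.20×10^-4 m = 0.620 mm.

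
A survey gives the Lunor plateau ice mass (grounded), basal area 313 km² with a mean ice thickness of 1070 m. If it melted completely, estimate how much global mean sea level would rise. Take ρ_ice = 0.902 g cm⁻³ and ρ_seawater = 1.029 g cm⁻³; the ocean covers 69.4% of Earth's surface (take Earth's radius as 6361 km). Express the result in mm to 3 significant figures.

≈ 0.832 mm

Lunor: ice volume = 313 km² × 1070 m = 334.9 km³; 334.9 × (902/1029) = 293.6 km³ of water.
Spread over 3.53×10^14 m² of ocean, Δh = 2.936×10^11 / 3.53×10^14 = 8.32×10^-4 m = 0.832 mm.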